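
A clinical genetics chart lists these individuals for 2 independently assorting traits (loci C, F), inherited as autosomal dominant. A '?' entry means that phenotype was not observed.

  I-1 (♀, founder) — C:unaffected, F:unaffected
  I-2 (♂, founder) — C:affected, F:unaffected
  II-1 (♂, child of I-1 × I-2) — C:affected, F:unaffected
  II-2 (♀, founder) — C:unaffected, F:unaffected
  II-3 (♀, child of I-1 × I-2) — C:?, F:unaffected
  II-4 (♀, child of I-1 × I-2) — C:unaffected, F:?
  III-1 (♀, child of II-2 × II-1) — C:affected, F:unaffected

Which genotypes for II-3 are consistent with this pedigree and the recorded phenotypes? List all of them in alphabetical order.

II-3 ∈ {Cc ff, cc ff}

C/I-1 un ·: cc
C/I-2 aff ·: Cc
C/II-1 aff I-1×I-2: Cc
C/II-2 un ·: cc
C/II-3 ? I-1×I-2: cc|Cc
C/II-4 un I-1×I-2: cc
C/III-1 aff II-2×II-1: Cc
⇒ C over [I-1,I-2,II-1,II-2,II-3,II-4,III-1]: 2 consistent
F/I-1 un ·: ff
F/I-2 un ·: ff
F/II-1 un I-1×I-2: ff
F/II-2 un ·: ff
F/II-3 un I-1×I-2: ff
F/II-4 ? I-1×I-2: ff
F/III-1 un II-2×II-1: ff
⇒ F over [I-1,I-2,II-1,II-2,II-3,II-4,III-1]: 1 consistent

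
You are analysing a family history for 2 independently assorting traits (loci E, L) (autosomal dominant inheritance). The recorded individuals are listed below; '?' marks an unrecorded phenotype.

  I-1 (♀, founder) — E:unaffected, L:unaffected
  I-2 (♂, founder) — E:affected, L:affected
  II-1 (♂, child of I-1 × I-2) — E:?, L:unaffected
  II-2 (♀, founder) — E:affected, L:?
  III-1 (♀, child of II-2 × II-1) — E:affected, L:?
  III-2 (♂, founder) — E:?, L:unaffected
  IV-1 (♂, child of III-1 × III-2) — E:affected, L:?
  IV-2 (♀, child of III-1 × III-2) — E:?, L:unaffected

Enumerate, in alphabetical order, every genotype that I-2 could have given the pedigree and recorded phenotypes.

E/I-1 un ·: ee
E/I-2 aff ·: Ee|EE
E/II-1 ? I-1×I-2: ee|Ee
E/II-2 aff ·: Ee|EE
E/III-1 aff II-2×II-1: Ee|EE
E/III-2 ? ·: ee|Ee|EE
E/IV-1 aff III-1×III-2: Ee|EE
E/IV-2 ? III-1×III-2: ee|Ee|EE
⇒ E over [I-1,I-2,II-1,II-2,III-1,III-2,IV-1,IV-2]: 96 consistent
L/I-1 un ·: ll
L/I-2 aff ·: Ll
L/II-1 un I-1×I-2: ll
L/II-2 ? ·: ll|Ll|LL
L/III-1 ? II-2×II-1: ll|Ll
L/III-2 un ·: ll
L/IV-1 ? III-1×III-2: ll|Ll
L/IV-2 un III-1×III-2: ll
⇒ L over [I-1,I-2,II-1,II-2,III-1,III-2,IV-1,IV-2]: 6 consistent

I-2 ∈ {EE Ll, Ee Ll}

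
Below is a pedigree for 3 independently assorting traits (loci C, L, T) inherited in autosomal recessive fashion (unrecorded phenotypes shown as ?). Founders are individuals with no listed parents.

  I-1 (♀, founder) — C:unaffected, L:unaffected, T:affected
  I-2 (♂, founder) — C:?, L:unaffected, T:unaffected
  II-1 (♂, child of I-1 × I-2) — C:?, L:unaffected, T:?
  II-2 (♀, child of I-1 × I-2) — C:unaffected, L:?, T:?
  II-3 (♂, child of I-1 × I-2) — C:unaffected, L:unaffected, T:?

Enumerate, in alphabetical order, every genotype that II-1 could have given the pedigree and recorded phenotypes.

II-1 ∈ {CC LL Tt, CC LL tt, CC Ll Tt, CC Ll tt, Cc LL Tt, Cc LL tt, Cc Ll Tt, Cc Ll tt, cc LL Tt, cc LL tt, cc Ll Tt, cc Ll tt}

C/I-1 un ·: CC|Cc
C/I-2 ? ·: CC|Cc|cc
C/II-1 ? I-1×I-2: CC|Cc|cc
C/II-2 un I-1×I-2: CC|Cc
C/II-3 un I-1×I-2: CC|Cc
⇒ C over [I-1,I-2,II-1,II-2,II-3]: 32 consistent
L/I-1 un ·: LL|Ll
L/I-2 un ·: LL|Ll
L/II-1 un I-1×I-2: LL|Ll
L/II-2 ? I-1×I-2: LL|Ll|ll
L/II-3 un I-1×I-2: LL|Ll
⇒ L over [I-1,I-2,II-1,II-2,II-3]: 29 consistent
T/I-1 aff ·: tt
T/I-2 un ·: TT|Tt
T/II-1 ? I-1×I-2: Tt|tt
T/II-2 ? I-1×I-2: Tt|tt
T/II-3 ? I-1×I-2: Tt|tt
⇒ T over [I-1,I-2,II-1,II-2,II-3]: 9 consistent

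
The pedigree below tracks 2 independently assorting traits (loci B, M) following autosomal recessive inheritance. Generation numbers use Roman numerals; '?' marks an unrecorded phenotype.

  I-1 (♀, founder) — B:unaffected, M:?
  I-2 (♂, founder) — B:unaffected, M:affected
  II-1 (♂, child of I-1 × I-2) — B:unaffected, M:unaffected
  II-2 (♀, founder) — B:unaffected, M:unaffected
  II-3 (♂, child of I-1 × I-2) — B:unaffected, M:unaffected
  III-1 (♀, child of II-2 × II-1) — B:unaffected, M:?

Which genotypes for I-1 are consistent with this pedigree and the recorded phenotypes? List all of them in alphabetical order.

I-1 ∈ {BB MM, BB Mm, Bb MM, Bb Mm}

B/I-1 un ·: BB|Bb
B/I-2 un ·: BB|Bb
B/II-1 un I-1×I-2: BB|Bb
B/II-2 un ·: BB|Bb
B/II-3 un I-1×I-2: BB|Bb
B/III-1 un II-2×II-1: BB|Bb
⇒ B over [I-1,I-2,II-1,II-2,II-3,III-1]: 45 consistent
M/I-1 ? ·: MM|Mm
M/I-2 aff ·: mm
M/II-1 un I-1×I-2: Mm
M/II-2 un ·: MM|Mm
M/II-3 un I-1×I-2: Mm
M/III-1 ? II-2×II-1: MM|Mm|mm
⇒ M over [I-1,I-2,II-1,II-2,II-3,III-1]: 10 consistent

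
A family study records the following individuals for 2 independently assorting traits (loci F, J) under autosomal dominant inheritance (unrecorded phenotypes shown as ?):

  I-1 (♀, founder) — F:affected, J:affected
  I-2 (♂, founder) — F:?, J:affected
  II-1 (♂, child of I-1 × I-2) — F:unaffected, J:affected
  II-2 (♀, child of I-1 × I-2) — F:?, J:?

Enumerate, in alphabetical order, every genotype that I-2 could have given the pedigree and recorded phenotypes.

I-2 ∈ {Ff JJ, Ff Jj, ff JJ, ff Jj}

F/I-1 aff ·: Ff
F/I-2 ? ·: ff|Ff
F/II-1 un I-1×I-2: ff
F/II-2 ? I-1×I-2: ff|Ff|FF
⇒ F over [I-1,I-2,II-1,II-2]: 5 consistent
J/I-1 aff ·: Jj|JJ
J/I-2 aff ·: Jj|JJ
J/II-1 aff I-1×I-2: Jj|JJ
J/II-2 ? I-1×I-2: jj|Jj|JJ
⇒ J over [I-1,I-2,II-1,II-2]: 15 consistent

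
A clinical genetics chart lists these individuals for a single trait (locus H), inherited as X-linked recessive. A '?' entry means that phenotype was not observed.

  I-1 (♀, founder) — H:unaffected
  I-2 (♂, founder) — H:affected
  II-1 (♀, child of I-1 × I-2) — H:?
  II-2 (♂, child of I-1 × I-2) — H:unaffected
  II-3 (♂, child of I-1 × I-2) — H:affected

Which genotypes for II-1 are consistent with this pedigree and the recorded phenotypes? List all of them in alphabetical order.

II-1 ∈ {X^HX^h, X^hX^h}

H/I-1 un ·: X^HX^h
H/I-2 aff ·: X^hY
H/II-1 ? I-1×I-2: X^HX^h|X^hX^h
H/II-2 un I-1×I-2: X^HY
H/II-3 aff I-1×I-2: X^hY
⇒ H over [I-1,I-2,II-1,II-2,II-3]: 2 consistent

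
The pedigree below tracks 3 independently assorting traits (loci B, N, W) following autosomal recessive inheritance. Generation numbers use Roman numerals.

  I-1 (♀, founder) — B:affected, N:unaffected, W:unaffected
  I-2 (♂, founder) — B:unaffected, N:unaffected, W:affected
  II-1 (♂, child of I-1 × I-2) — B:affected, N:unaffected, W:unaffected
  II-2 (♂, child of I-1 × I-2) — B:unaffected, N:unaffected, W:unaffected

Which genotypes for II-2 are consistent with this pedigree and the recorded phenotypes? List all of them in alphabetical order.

B/I-1 aff ·: bb
B/I-2 un ·: Bb
B/II-1 aff I-1×I-2: bb
B/II-2 un I-1×I-2: Bb
⇒ B over [I-1,I-2,II-1,II-2]: 1 consistent
N/I-1 un ·: NN|Nn
N/I-2 un ·: NN|Nn
N/II-1 un I-1×I-2: NN|Nn
N/II-2 un I-1×I-2: NN|Nn
⇒ N over [I-1,I-2,II-1,II-2]: 13 consistent
W/I-1 un ·: WW|Ww
W/I-2 aff ·: ww
W/II-1 un I-1×I-2: Ww
W/II-2 un I-1×I-2: Ww
⇒ W over [I-1,I-2,II-1,II-2]: 2 consistent

II-2 ∈ {Bb NN Ww, Bb Nn Ww}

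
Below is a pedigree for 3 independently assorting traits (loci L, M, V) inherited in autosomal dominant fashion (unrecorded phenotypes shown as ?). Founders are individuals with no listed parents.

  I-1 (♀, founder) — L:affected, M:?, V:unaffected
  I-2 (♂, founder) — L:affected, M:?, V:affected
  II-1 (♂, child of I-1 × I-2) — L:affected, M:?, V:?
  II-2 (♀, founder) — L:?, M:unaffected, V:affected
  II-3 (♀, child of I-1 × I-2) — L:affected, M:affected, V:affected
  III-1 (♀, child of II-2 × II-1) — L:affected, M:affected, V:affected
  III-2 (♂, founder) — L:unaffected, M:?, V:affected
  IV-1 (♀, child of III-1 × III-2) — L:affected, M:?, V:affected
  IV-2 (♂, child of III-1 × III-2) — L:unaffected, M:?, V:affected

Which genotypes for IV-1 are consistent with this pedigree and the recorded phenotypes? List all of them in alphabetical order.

IV-1 ∈ {Ll MM VV, Ll MM Vv, Ll Mm VV, Ll Mm Vv, Ll mm VV, Ll mm Vv}

L/I-1 aff ·: Ll|LL
L/I-2 aff ·: Ll|LL
L/II-1 aff I-1×I-2: Ll|LL
L/II-2 ? ·: ll|Ll|LL
L/II-3 aff I-1×I-2: Ll|LL
L/III-1 aff II-2×II-1: Ll
L/III-2 un ·: ll
L/IV-1 aff III-1×III-2: Ll
L/IV-2 un III-1×III-2: ll
⇒ L over [I-1,I-2,II-1,II-2,II-3,III-1,III-2,IV-1,IV-2]: 32 consistent
M/I-1 ? ·: mm|Mm|MM
M/I-2 ? ·: mm|Mm|MM
M/II-1 ? I-1×I-2: Mm|MM
M/II-2 un ·: mm
M/II-3 aff I-1×I-2: Mm|MM
M/III-1 aff II-2×II-1: Mm
M/III-2 ? ·: mm|Mm|MM
M/IV-1 ? III-1×III-2: mm|Mm|MM
M/IV-2 ? III-1×III-2: mm|Mm|MM
⇒ M over [I-1,I-2,II-1,II-2,II-3,III-1,III-2,IV-1,IV-2]: 289 consistent
V/I-1 un ·: vv
V/I-2 aff ·: Vv|VV
V/II-1 ? I-1×I-2: vv|Vv
V/II-2 aff ·: Vv|VV
V/II-3 aff I-1×I-2: Vv
V/III-1 aff II-2×II-1: Vv|VV
V/III-2 aff ·: Vv|VV
V/IV-1 aff III-1×III-2: Vv|VV
V/IV-2 aff III-1×III-2: Vv|VV
⇒ V over [I-1,I-2,II-1,II-2,II-3,III-1,III-2,IV-1,IV-2]: 68 consistent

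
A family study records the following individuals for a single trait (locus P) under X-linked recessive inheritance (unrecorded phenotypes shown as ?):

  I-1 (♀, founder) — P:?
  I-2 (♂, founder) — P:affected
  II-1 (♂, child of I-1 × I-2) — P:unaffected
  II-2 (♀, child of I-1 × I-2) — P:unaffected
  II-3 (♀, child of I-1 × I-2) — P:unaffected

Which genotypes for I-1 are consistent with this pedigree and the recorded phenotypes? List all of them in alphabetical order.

I-1 ∈ {X^PX^P, X^PX^p}

P/I-1 ? ·: X^PX^P|X^PX^p
P/I-2 aff ·: X^pY
P/II-1 un I-1×I-2: X^PY
P/II-2 un I-1×I-2: X^PX^p
P/II-3 un I-1×I-2: X^PX^p
⇒ P over [I-1,I-2,II-1,II-2,II-3]: 2 consistent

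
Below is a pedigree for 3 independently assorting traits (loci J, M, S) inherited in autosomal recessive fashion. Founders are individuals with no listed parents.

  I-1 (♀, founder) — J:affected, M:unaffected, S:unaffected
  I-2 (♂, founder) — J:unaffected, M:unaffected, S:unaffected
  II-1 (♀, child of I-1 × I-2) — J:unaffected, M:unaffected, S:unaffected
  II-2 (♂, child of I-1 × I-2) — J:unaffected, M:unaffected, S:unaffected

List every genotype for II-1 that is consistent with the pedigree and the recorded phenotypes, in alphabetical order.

II-1 ∈ {Jj MM SS, Jj MM Ss, Jj Mm SS, Jj Mm Ss}

J/I-1 aff ·: jj
J/I-2 un ·: JJ|Jj
J/II-1 un I-1×I-2: Jj
J/II-2 un I-1×I-2: Jj
⇒ J over [I-1,I-2,II-1,II-2]: 2 consistent
M/I-1 un ·: MM|Mm
M/I-2 un ·: MM|Mm
M/II-1 un I-1×I-2: MM|Mm
M/II-2 un I-1×I-2: MM|Mm
⇒ M over [I-1,I-2,II-1,II-2]: 13 consistent
S/I-1 un ·: SS|Ss
S/I-2 un ·: SS|Ss
S/II-1 un I-1×I-2: SS|Ss
S/II-2 un I-1×I-2: SS|Ss
⇒ S over [I-1,I-2,II-1,II-2]: 13 consistent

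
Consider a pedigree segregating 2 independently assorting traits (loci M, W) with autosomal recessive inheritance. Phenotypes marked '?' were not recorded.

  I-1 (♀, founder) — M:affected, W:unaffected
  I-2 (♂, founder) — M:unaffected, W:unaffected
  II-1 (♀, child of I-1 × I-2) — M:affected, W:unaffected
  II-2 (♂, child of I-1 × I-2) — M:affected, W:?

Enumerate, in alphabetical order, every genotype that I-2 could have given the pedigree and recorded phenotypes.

I-2 ∈ {Mm WW, Mm Ww}

M/I-1 aff ·: mm
M/I-2 un ·: Mm
M/II-1 aff I-1×I-2: mm
M/II-2 aff I-1×I-2: mm
⇒ M over [I-1,I-2,II-1,II-2]: 1 consistent
W/I-1 un ·: WW|Ww
W/I-2 un ·: WW|Ww
W/II-1 un I-1×I-2: WW|Ww
W/II-2 ? I-1×I-2: WW|Ww|ww
⇒ W over [I-1,I-2,II-1,II-2]: 15 consistent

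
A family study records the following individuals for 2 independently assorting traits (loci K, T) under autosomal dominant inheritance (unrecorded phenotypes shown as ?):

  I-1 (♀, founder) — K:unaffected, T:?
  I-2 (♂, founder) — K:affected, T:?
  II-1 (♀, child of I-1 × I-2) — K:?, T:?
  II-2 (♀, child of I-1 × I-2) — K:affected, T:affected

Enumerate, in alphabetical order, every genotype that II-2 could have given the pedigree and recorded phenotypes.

II-2 ∈ {Kk TT, Kk Tt}

K/I-1 un ·: kk
K/I-2 aff ·: Kk|KK
K/II-1 ? I-1×I-2: kk|Kk
K/II-2 aff I-1×I-2: Kk
⇒ K over [I-1,I-2,II-1,II-2]: 3 consistent
T/I-1 ? ·: tt|Tt|TT
T/I-2 ? ·: tt|Tt|TT
T/II-1 ? I-1×I-2: tt|Tt|TT
T/II-2 aff I-1×I-2: Tt|TT
⇒ T over [I-1,I-2,II-1,II-2]: 21 consistent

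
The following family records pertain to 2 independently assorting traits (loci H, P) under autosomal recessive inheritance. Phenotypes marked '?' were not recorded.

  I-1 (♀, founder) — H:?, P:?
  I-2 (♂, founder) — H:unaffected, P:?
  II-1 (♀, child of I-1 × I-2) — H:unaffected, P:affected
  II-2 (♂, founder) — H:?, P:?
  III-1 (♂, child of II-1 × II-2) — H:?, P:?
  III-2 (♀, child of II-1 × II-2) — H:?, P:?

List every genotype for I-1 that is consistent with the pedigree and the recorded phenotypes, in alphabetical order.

H/I-1 ? ·: HH|Hh|hh
H/I-2 un ·: HH|Hh
H/II-1 un I-1×I-2: HH|Hh
H/II-2 ? ·: HH|Hh|hh
H/III-1 ? II-1×II-2: HH|Hh|hh
H/III-2 ? II-1×II-2: HH|Hh|hh
⇒ H over [I-1,I-2,II-1,II-2,III-1,III-2]: 109 consistent
P/I-1 ? ·: Pp|pp
P/I-2 ? ·: Pp|pp
P/II-1 aff I-1×I-2: pp
P/II-2 ? ·: PP|Pp|pp
P/III-1 ? II-1×II-2: Pp|pp
P/III-2 ? II-1×II-2: Pp|pp
⇒ P over [I-1,I-2,II-1,II-2,III-1,III-2]: 24 consistent

I-1 ∈ {HH Pp, HH pp, Hh Pp, Hh pp, hh Pp, hh pp}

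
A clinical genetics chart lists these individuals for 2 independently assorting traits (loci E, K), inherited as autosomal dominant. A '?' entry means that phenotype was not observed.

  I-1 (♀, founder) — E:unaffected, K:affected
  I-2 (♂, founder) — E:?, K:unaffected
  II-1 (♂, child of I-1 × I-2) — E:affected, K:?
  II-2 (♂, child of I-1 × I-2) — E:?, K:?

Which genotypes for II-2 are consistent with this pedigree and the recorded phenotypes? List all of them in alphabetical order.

E/I-1 un ·: ee
E/I-2 ? ·: Ee|EE
E/II-1 aff I-1×I-2: Ee
E/II-2 ? I-1×I-2: ee|Ee
⇒ E over [I-1,I-2,II-1,II-2]: 3 consistent
K/I-1 aff ·: Kk|KK
K/I-2 un ·: kk
K/II-1 ? I-1×I-2: kk|Kk
K/II-2 ? I-1×I-2: kk|Kk
⇒ K over [I-1,I-2,II-1,II-2]: 5 consistent

II-2 ∈ {Ee Kk, Ee kk, ee Kk, ee kk}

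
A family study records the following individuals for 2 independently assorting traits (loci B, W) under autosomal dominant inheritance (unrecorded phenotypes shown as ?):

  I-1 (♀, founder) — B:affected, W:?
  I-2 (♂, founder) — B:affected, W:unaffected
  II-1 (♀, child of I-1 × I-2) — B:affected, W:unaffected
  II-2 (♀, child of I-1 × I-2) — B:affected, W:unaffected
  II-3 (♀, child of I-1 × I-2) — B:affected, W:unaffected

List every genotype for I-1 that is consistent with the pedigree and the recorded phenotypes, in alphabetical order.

I-1 ∈ {BB Ww, BB ww, Bb Ww, Bb ww}

B/I-1 aff ·: Bb|BB
B/I-2 aff ·: Bb|BB
B/II-1 aff I-1×I-2: Bb|BB
B/II-2 aff I-1×I-2: Bb|BB
B/II-3 aff I-1×I-2: Bb|BB
⇒ B over [I-1,I-2,II-1,II-2,II-3]: 25 consistent
W/I-1 ? ·: ww|Ww
W/I-2 un ·: ww
W/II-1 un I-1×I-2: ww
W/II-2 un I-1×I-2: ww
W/II-3 un I-1×I-2: ww
⇒ W over [I-1,I-2,II-1,II-2,II-3]: 2 consistent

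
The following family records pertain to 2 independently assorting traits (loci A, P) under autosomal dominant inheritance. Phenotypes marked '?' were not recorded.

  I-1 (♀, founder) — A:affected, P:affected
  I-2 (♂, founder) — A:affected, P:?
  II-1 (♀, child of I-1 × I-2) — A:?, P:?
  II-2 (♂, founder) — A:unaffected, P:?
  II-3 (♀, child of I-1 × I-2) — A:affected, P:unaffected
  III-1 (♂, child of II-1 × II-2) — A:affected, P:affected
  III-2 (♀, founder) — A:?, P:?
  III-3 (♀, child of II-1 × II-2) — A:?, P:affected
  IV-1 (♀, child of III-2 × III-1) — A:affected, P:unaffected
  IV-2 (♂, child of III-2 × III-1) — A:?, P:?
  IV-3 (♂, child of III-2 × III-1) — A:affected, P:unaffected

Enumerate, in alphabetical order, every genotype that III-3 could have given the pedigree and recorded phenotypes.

III-3 ∈ {Aa PP, Aa Pp, aa PP, aa Pp}

A/I-1 aff ·: Aa|AA
A/I-2 aff ·: Aa|AA
A/II-1 ? I-1×I-2: Aa|AA
A/II-2 un ·: aa
A/II-3 aff I-1×I-2: Aa|AA
A/III-1 aff II-1×II-2: Aa
A/III-2 ? ·: aa|Aa|AA
A/III-3 ? II-1×II-2: aa|Aa
A/IV-1 aff III-2×III-1: Aa|AA
A/IV-2 ? III-2×III-1: aa|Aa|AA
A/IV-3 aff III-2×III-1: Aa|AA
⇒ A over [I-1,I-2,II-1,II-2,II-3,III-1,III-2,III-3,IV-1,IV-2,IV-3]: 418 consistent
P/I-1 aff ·: Pp
P/I-2 ? ·: pp|Pp
P/II-1 ? I-1×I-2: pp|Pp|PP
P/II-2 ? ·: pp|Pp|PP
P/II-3 un I-1×I-2: pp
P/III-1 aff II-1×II-2: Pp
P/III-2 ? ·: pp|Pp
P/III-3 aff II-1×II-2: Pp|PP
P/IV-1 un III-2×III-1: pp
P/IV-2 ? III-2×III-1: pp|Pp|PP
P/IV-3 un III-2×III-1: pp
⇒ P over [I-1,I-2,II-1,II-2,II-3,III-1,III-2,III-3,IV-1,IV-2,IV-3]: 85 consistent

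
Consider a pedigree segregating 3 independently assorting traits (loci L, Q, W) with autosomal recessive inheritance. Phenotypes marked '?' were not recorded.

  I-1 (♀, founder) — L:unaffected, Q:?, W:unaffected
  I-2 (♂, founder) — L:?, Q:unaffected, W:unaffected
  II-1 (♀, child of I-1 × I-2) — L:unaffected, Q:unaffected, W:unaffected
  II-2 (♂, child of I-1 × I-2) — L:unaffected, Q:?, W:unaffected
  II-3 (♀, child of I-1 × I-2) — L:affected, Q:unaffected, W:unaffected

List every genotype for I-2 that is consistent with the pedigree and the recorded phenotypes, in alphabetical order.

L/I-1 un ·: Ll
L/I-2 ? ·: Ll|ll
L/II-1 un I-1×I-2: LL|Ll
L/II-2 un I-1×I-2: LL|Ll
L/II-3 aff I-1×I-2: ll
⇒ L over [I-1,I-2,II-1,II-2,II-3]: 5 consistent
Q/I-1 ? ·: QQ|Qq|qq
Q/I-2 un ·: QQ|Qq
Q/II-1 un I-1×I-2: QQ|Qq
Q/II-2 ? I-1×I-2: QQ|Qq|qq
Q/II-3 un I-1×I-2: QQ|Qq
⇒ Q over [I-1,I-2,II-1,II-2,II-3]: 32 consistent
W/I-1 un ·: WW|Ww
W/I-2 un ·: WW|Ww
W/II-1 un I-1×I-2: WW|Ww
W/II-2 un I-1×I-2: WW|Ww
W/II-3 un I-1×I-2: WW|Ww
⇒ W over [I-1,I-2,II-1,II-2,II-3]: 25 consistent

I-2 ∈ {Ll QQ WW, Ll QQ Ww, Ll Qq WW, Ll Qq Ww, ll QQ WW, ll QQ Ww, ll Qq WW, ll Qq Ww}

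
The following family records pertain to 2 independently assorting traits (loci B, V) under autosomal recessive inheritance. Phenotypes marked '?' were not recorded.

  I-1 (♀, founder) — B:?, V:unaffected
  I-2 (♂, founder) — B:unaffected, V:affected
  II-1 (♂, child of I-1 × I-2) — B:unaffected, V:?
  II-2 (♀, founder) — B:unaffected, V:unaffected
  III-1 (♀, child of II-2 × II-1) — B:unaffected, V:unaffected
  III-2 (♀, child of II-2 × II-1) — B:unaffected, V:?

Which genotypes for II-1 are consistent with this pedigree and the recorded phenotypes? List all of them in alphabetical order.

B/I-1 ? ·: BB|Bb|bb
B/I-2 un ·: BB|Bb
B/II-1 un I-1×I-2: BB|Bb
B/II-2 un ·: BB|Bb
B/III-1 un II-2×II-1: BB|Bb
B/III-2 un II-2×II-1: BB|Bb
⇒ B over [I-1,I-2,II-1,II-2,III-1,III-2]: 60 consistent
V/I-1 un ·: VV|Vv
V/I-2 aff ·: vv
V/II-1 ? I-1×I-2: Vv|vv
V/II-2 un ·: VV|Vv
V/III-1 un II-2×II-1: VV|Vv
V/III-2 ? II-2×II-1: VV|Vv|vv
⇒ V over [I-1,I-2,II-1,II-2,III-1,III-2]: 23 consistent

II-1 ∈ {BB Vv, BB vv, Bb Vv, Bb vv}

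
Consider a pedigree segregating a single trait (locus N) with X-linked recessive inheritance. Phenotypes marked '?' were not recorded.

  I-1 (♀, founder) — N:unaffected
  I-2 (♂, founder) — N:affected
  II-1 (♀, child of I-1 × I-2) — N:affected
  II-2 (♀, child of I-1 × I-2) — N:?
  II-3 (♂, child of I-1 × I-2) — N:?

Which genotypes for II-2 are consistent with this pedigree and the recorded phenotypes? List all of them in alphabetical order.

N/I-1 un ·: X^NX^n
N/I-2 aff ·: X^nY
N/II-1 aff I-1×I-2: X^nX^n
N/II-2 ? I-1×I-2: X^NX^n|X^nX^n
N/II-3 ? I-1×I-2: X^NY|X^nY
⇒ N over [I-1,I-2,II-1,II-2,II-3]: 4 consistent

II-2 ∈ {X^NX^n, X^nX^n}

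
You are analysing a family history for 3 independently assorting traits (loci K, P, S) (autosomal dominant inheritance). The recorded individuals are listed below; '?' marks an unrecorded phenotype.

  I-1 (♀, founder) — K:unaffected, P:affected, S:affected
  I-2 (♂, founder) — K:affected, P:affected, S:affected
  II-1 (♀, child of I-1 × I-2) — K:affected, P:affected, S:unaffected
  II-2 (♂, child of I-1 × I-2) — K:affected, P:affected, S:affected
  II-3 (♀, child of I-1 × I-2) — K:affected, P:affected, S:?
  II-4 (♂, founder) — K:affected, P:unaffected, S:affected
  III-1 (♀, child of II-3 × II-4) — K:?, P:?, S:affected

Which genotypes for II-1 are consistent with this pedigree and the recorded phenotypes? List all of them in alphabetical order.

K/I-1 un ·: kk
K/I-2 aff ·: Kk|KK
K/II-1 aff I-1×I-2: Kk
K/II-2 aff I-1×I-2: Kk
K/II-3 aff I-1×I-2: Kk
K/II-4 aff ·: Kk|KK
K/III-1 ? II-3×II-4: kk|Kk|KK
⇒ K over [I-1,I-2,II-1,II-2,II-3,II-4,III-1]: 10 consistent
P/I-1 aff ·: Pp|PP
P/I-2 aff ·: Pp|PP
P/II-1 aff I-1×I-2: Pp|PP
P/II-2 aff I-1×I-2: Pp|PP
P/II-3 aff I-1×I-2: Pp|PP
P/II-4 un ·: pp
P/III-1 ? II-3×II-4: pp|Pp
⇒ P over [I-1,I-2,II-1,II-2,II-3,II-4,III-1]: 37 consistent
S/I-1 aff ·: Ss
S/I-2 aff ·: Ss
S/II-1 un I-1×I-2: ss
S/II-2 aff I-1×I-2: Ss|SS
S/II-3 ? I-1×I-2: ss|Ss|SS
S/II-4 aff ·: Ss|SS
S/III-1 aff II-3×II-4: Ss|SS
⇒ S over [I-1,I-2,II-1,II-2,II-3,II-4,III-1]: 18 consistent

II-1 ∈ {Kk PP ss, Kk Pp ss}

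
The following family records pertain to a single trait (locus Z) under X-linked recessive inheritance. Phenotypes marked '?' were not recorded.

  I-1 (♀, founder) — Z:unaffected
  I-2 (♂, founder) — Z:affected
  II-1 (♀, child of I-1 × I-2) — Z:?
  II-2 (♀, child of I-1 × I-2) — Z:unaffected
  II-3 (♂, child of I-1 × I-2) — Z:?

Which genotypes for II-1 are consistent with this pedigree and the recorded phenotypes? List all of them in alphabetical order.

Z/I-1 un ·: X^ZX^Z|X^ZX^z
Z/I-2 aff ·: X^zY
Z/II-1 ? I-1×I-2: X^ZX^z|X^zX^z
Z/II-2 un I-1×I-2: X^ZX^z
Z/II-3 ? I-1×I-2: X^ZY|X^zY
⇒ Z over [I-1,I-2,II-1,II-2,II-3]: 5 consistent

II-1 ∈ {X^ZX^z, X^zX^z}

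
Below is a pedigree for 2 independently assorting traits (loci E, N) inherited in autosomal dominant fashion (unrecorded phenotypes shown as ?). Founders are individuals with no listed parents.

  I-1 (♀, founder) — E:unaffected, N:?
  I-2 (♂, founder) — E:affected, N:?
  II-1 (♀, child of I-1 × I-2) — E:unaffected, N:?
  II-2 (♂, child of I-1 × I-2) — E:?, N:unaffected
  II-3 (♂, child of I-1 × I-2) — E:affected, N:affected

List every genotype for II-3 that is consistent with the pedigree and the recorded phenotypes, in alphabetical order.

E/I-1 un ·: ee
E/I-2 aff ·: Ee
E/II-1 un I-1×I-2: ee
E/II-2 ? I-1×I-2: ee|Ee
E/II-3 aff I-1×I-2: Ee
⇒ E over [I-1,I-2,II-1,II-2,II-3]: 2 consistent
N/I-1 ? ·: nn|Nn
N/I-2 ? ·: nn|Nn
N/II-1 ? I-1×I-2: nn|Nn|NN
N/II-2 un I-1×I-2: nn
N/II-3 aff I-1×I-2: Nn|NN
⇒ N over [I-1,I-2,II-1,II-2,II-3]: 10 consistent

II-3 ∈ {Ee NN, Ee Nn}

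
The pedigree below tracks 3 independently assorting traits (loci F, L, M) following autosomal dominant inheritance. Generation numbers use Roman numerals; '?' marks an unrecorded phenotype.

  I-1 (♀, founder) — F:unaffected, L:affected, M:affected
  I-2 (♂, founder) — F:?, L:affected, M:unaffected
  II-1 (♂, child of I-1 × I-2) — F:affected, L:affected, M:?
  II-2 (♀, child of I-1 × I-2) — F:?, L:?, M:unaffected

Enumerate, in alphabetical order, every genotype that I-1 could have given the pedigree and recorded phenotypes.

I-1 ∈ {ff LL Mm, ff Ll Mm}

F/I-1 un ·: ff
F/I-2 ? ·: Ff|FF
F/II-1 aff I-1×I-2: Ff
F/II-2 ? I-1×I-2: ff|Ff
⇒ F over [I-1,I-2,II-1,II-2]: 3 consistent
L/I-1 aff ·: Ll|LL
L/I-2 aff ·: Ll|LL
L/II-1 aff I-1×I-2: Ll|LL
L/II-2 ? I-1×I-2: ll|Ll|LL
⇒ L over [I-1,I-2,II-1,II-2]: 15 consistent
M/I-1 aff ·: Mm
M/I-2 un ·: mm
M/II-1 ? I-1×I-2: mm|Mm
M/II-2 un I-1×I-2: mm
⇒ M over [I-1,I-2,II-1,II-2]: 2 consistent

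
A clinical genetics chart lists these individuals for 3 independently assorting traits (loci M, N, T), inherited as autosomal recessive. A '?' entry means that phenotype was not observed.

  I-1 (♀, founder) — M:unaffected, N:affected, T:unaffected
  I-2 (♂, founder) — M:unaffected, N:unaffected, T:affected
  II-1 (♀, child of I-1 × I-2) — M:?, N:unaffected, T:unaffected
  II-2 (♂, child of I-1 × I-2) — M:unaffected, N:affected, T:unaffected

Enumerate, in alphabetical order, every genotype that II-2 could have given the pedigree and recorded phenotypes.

II-2 ∈ {MM nn Tt, Mm nn Tt}

M/I-1 un ·: MM|Mm
M/I-2 un ·: MM|Mm
M/II-1 ? I-1×I-2: MM|Mm|mm
M/II-2 un I-1×I-2: MM|Mm
⇒ M over [I-1,I-2,II-1,II-2]: 15 consistent
N/I-1 aff ·: nn
N/I-2 un ·: Nn
N/II-1 un I-1×I-2: Nn
N/II-2 aff I-1×I-2: nn
⇒ N over [I-1,I-2,II-1,II-2]: 1 consistent
T/I-1 un ·: TT|Tt
T/I-2 aff ·: tt
T/II-1 un I-1×I-2: Tt
T/II-2 un I-1×I-2: Tt
⇒ T over [I-1,I-2,II-1,II-2]: 2 consistent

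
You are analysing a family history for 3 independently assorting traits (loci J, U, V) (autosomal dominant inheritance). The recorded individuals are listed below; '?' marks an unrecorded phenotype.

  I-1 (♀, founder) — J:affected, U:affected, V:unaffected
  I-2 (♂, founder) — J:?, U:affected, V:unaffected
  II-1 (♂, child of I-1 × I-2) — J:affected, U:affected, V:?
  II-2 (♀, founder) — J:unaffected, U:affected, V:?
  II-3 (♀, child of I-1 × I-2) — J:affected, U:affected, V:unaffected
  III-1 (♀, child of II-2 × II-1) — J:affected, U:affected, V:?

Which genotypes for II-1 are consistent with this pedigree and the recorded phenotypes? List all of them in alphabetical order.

II-1 ∈ {JJ UU vv, JJ Uu vv, Jj UU vv, Jj Uu vv}

J/I-1 aff ·: Jj|JJ
J/I-2 ? ·: jj|Jj|JJ
J/II-1 aff I-1×I-2: Jj|JJ
J/II-2 un ·: jj
J/II-3 aff I-1×I-2: Jj|JJ
J/III-1 aff II-2×II-1: Jj
⇒ J over [I-1,I-2,II-1,II-2,II-3,III-1]: 15 consistent
U/I-1 aff ·: Uu|UU
U/I-2 aff ·: Uu|UU
U/II-1 aff I-1×I-2: Uu|UU
U/II-2 aff ·: Uu|UU
U/II-3 aff I-1×I-2: Uu|UU
U/III-1 aff II-2×II-1: Uu|UU
⇒ U over [I-1,I-2,II-1,II-2,II-3,III-1]: 45 consistent
V/I-1 un ·: vv
V/I-2 un ·: vv
V/II-1 ? I-1×I-2: vv
V/II-2 ? ·: vv|Vv|VV
V/II-3 un I-1×I-2: vv
V/III-1 ? II-2×II-1: vv|Vv
⇒ V over [I-1,I-2,II-1,II-2,II-3,III-1]: 4 consistent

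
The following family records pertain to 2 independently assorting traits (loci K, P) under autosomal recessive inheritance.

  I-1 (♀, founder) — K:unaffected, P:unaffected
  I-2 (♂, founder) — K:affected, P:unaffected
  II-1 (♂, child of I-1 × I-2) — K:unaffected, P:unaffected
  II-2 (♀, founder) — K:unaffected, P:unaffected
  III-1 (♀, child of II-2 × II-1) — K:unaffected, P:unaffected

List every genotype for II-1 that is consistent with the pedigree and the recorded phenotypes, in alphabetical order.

K/I-1 un ·: KK|Kk
K/I-2 aff ·: kk
K/II-1 un I-1×I-2: Kk
K/II-2 un ·: KK|Kk
K/III-1 un II-2×II-1: KK|Kk
⇒ K over [I-1,I-2,II-1,II-2,III-1]: 8 consistent
P/I-1 un ·: PP|Pp
P/I-2 un ·: PP|Pp
P/II-1 un I-1×I-2: PP|Pp
P/II-2 un ·: PP|Pp
P/III-1 un II-2×II-1: PP|Pp
⇒ P over [I-1,I-2,II-1,II-2,III-1]: 24 consistent

II-1 ∈ {Kk PP, Kk Pp}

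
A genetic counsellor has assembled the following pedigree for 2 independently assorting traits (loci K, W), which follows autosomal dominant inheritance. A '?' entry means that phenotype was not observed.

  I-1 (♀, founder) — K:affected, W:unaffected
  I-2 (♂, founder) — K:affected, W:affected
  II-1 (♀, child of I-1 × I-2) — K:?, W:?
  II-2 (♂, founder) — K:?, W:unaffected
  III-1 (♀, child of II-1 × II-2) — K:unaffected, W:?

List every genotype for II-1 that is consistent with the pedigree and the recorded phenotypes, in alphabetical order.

II-1 ∈ {Kk Ww, Kk ww, kk Ww, kk ww}

K/I-1 aff ·: Kk|KK
K/I-2 aff ·: Kk|KK
K/II-1 ? I-1×I-2: kk|Kk
K/II-2 ? ·: kk|Kk
K/III-1 un II-1×II-2: kk
⇒ K over [I-1,I-2,II-1,II-2,III-1]: 8 consistent
W/I-1 un ·: ww
W/I-2 aff ·: Ww|WW
W/II-1 ? I-1×I-2: ww|Ww
W/II-2 un ·: ww
W/III-1 ? II-1×II-2: ww|Ww
⇒ W over [I-1,I-2,II-1,II-2,III-1]: 5 consistent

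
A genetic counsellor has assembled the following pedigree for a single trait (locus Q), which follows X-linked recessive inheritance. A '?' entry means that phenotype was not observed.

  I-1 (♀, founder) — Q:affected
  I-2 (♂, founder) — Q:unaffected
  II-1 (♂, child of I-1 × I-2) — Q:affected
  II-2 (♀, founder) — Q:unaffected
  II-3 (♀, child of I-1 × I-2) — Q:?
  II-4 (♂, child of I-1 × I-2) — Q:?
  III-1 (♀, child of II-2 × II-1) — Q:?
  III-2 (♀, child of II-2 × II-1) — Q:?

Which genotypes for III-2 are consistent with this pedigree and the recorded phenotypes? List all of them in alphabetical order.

III-2 ∈ {X^QX^q, X^qX^q}

Q/I-1 aff ·: X^qX^q
Q/I-2 un ·: X^QY
Q/II-1 aff I-1×I-2: X^qY
Q/II-2 un ·: X^QX^Q|X^QX^q
Q/II-3 ? I-1×I-2: X^QX^q
Q/II-4 ? I-1×I-2: X^qY
Q/III-1 ? II-2×II-1: X^QX^q|X^qX^q
Q/III-2 ? II-2×II-1: X^QX^q|X^qX^q
⇒ Q over [I-1,I-2,II-1,II-2,II-3,II-4,III-1,III-2]: 5 consistent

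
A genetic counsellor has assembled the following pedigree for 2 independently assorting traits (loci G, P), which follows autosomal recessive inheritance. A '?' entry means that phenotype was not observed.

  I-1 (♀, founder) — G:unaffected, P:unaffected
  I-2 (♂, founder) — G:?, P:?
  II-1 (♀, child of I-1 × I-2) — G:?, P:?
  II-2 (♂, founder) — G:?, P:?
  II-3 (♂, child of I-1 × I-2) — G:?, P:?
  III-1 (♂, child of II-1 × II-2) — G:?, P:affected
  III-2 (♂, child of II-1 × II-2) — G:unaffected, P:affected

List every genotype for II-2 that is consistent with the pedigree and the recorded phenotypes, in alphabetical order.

II-2 ∈ {GG Pp, GG pp, Gg Pp, Gg pp, gg Pp, gg pp}

G/I-1 un ·: GG|Gg
G/I-2 ? ·: GG|Gg|gg
G/II-1 ? I-1×I-2: GG|Gg|gg
G/II-2 ? ·: GG|Gg|gg
G/II-3 ? I-1×I-2: GG|Gg|gg
G/III-1 ? II-1×II-2: GG|Gg|gg
G/III-2 un II-1×II-2: GG|Gg
⇒ G over [I-1,I-2,II-1,II-2,II-3,III-1,III-2]: 183 consistent
P/I-1 un ·: PP|Pp
P/I-2 ? ·: PP|Pp|pp
P/II-1 ? I-1×I-2: Pp|pp
P/II-2 ? ·: Pp|pp
P/II-3 ? I-1×I-2: PP|Pp|pp
P/III-1 aff II-1×II-2: pp
P/III-2 aff II-1×II-2: pp
⇒ P over [I-1,I-2,II-1,II-2,II-3,III-1,III-2]: 30 consistent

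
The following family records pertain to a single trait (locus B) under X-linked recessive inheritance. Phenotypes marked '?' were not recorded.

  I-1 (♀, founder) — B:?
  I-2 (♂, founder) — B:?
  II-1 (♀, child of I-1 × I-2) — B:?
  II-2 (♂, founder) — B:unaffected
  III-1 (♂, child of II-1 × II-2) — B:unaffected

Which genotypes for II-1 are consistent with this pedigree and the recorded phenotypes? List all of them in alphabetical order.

II-1 ∈ {X^BX^B, X^BX^b}

B/I-1 ? ·: X^BX^B|X^BX^b|X^bX^b
B/I-2 ? ·: X^BY|X^bY
B/II-1 ? I-1×I-2: X^BX^B|X^BX^b
B/II-2 un ·: X^BY
B/III-1 un II-1×II-2: X^BY
⇒ B over [I-1,I-2,II-1,II-2,III-1]: 6 consistent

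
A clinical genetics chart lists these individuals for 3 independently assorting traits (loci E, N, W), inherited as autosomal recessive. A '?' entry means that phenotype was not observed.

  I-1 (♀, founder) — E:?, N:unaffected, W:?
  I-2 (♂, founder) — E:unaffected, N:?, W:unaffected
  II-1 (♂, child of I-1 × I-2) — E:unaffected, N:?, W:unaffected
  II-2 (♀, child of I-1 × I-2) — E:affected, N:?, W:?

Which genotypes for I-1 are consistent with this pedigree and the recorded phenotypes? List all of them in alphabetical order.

I-1 ∈ {Ee NN WW, Ee NN Ww, Ee NN ww, Ee Nn WW, Ee Nn Ww, Ee Nn ww, ee NN WW, ee NN Ww, ee NN ww, ee Nn WW, ee Nn Ww, ee Nn ww}

E/I-1 ? ·: Ee|ee
E/I-2 un ·: Ee
E/II-1 un I-1×I-2: EE|Ee
E/II-2 aff I-1×I-2: ee
⇒ E over [I-1,I-2,II-1,II-2]: 3 consistent
N/I-1 un ·: NN|Nn
N/I-2 ? ·: NN|Nn|nn
N/II-1 ? I-1×I-2: NN|Nn|nn
N/II-2 ? I-1×I-2: NN|Nn|nn
⇒ N over [I-1,I-2,II-1,II-2]: 23 consistent
W/I-1 ? ·: WW|Ww|ww
W/I-2 un ·: WW|Ww
W/II-1 un I-1×I-2: WW|Ww
W/II-2 ? I-1×I-2: WW|Ww|ww
⇒ W over [I-1,I-2,II-1,II-2]: 18 consistent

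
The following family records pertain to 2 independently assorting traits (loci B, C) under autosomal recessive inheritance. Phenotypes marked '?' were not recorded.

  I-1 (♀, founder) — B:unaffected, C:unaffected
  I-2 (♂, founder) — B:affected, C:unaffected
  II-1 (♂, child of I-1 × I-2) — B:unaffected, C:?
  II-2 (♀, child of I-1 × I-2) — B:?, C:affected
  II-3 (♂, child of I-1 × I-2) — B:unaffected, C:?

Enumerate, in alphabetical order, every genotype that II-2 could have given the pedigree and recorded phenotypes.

B/I-1 un ·: BB|Bb
B/I-2 aff ·: bb
B/II-1 un I-1×I-2: Bb
B/II-2 ? I-1×I-2: Bb|bb
B/II-3 un I-1×I-2: Bb
⇒ B over [I-1,I-2,II-1,II-2,II-3]: 3 consistent
C/I-1 un ·: Cc
C/I-2 un ·: Cc
C/II-1 ? I-1×I-2: CC|Cc|cc
C/II-2 aff I-1×I-2: cc
C/II-3 ? I-1×I-2: CC|Cc|cc
⇒ C over [I-1,I-2,II-1,II-2,II-3]: 9 consistent

II-2 ∈ {Bb cc, bb cc}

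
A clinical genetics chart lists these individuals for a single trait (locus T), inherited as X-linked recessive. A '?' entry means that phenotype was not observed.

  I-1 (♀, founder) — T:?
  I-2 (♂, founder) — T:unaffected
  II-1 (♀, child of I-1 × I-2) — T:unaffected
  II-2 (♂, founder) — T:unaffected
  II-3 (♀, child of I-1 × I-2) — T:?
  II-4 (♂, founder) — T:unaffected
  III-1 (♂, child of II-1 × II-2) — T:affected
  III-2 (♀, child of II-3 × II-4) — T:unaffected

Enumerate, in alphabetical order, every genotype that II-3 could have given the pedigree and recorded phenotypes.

II-3 ∈ {X^TX^T, X^TX^t}

T/I-1 ? ·: X^TX^t|X^tX^t
T/I-2 un ·: X^TY
T/II-1 un I-1×I-2: X^TX^t
T/II-2 un ·: X^TY
T/II-3 ? I-1×I-2: X^TX^T|X^TX^t
T/II-4 un ·: X^TY
T/III-1 aff II-1×II-2: X^tY
T/III-2 un II-3×II-4: X^TX^T|X^TX^t
⇒ T over [I-1,I-2,II-1,II-2,II-3,II-4,III-1,III-2]: 5 consistent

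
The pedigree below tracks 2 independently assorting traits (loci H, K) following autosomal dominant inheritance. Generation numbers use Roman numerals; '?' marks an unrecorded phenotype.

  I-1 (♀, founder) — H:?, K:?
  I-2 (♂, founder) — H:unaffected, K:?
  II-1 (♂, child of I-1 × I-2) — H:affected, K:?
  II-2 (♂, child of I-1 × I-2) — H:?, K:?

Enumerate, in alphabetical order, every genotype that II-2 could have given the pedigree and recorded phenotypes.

II-2 ∈ {Hh KK, Hh Kk, Hh kk, hh KK, hh Kk, hh kk}

H/I-1 ? ·: Hh|HH
H/I-2 un ·: hh
H/II-1 aff I-1×I-2: Hh
H/II-2 ? I-1×I-2: hh|Hh
⇒ H over [I-1,I-2,II-1,II-2]: 3 consistent
K/I-1 ? ·: kk|Kk|KK
K/I-2 ? ·: kk|Kk|KK
K/II-1 ? I-1×I-2: kk|Kk|KK
K/II-2 ? I-1×I-2: kk|Kk|KK
⇒ K over [I-1,I-2,II-1,II-2]: 29 consistent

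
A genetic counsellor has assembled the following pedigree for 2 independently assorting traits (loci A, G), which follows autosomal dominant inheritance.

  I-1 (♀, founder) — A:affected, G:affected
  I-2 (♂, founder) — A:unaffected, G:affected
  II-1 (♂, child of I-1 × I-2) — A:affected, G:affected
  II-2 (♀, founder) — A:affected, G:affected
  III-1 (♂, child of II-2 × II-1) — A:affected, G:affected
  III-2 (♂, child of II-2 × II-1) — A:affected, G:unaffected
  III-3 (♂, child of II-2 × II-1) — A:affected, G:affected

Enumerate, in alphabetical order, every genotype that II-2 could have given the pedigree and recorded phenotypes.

A/I-1 aff ·: Aa|AA
A/I-2 un ·: aa
A/II-1 aff I-1×I-2: Aa
A/II-2 aff ·: Aa|AA
A/III-1 aff II-2×II-1: Aa|AA
A/III-2 aff II-2×II-1: Aa|AA
A/III-3 aff II-2×II-1: Aa|AA
⇒ A over [I-1,I-2,II-1,II-2,III-1,III-2,III-3]: 32 consistent
G/I-1 aff ·: Gg|GG
G/I-2 aff ·: Gg|GG
G/II-1 aff I-1×I-2: Gg
G/II-2 aff ·: Gg
G/III-1 aff II-2×II-1: Gg|GG
G/III-2 un II-2×II-1: gg
G/III-3 aff II-2×II-1: Gg|GG
⇒ G over [I-1,I-2,II-1,II-2,III-1,III-2,III-3]: 12 consistent

II-2 ∈ {AA Gg, Aa Gg}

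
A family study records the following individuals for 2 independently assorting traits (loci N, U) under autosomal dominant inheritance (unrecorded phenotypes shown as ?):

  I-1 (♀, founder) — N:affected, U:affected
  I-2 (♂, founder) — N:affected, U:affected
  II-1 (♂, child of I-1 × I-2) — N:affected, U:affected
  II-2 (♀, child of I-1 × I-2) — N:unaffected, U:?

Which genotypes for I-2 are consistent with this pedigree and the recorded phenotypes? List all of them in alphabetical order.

I-2 ∈ {Nn UU, Nn Uu}

N/I-1 aff ·: Nn
N/I-2 aff ·: Nn
N/II-1 aff I-1×I-2: Nn|NN
N/II-2 un I-1×I-2: nn
⇒ N over [I-1,I-2,II-1,II-2]: 2 consistent
U/I-1 aff ·: Uu|UU
U/I-2 aff ·: Uu|UU
U/II-1 aff I-1×I-2: Uu|UU
U/II-2 ? I-1×I-2: uu|Uu|UU
⇒ U over [I-1,I-2,II-1,II-2]: 15 consistent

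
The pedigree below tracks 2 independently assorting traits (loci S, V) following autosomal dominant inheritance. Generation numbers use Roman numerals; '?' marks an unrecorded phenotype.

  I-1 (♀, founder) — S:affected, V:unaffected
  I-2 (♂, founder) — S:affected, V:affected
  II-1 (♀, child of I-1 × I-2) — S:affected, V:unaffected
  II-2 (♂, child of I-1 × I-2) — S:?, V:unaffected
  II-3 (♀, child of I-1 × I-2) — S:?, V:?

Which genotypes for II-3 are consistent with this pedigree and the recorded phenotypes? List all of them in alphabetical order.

S/I-1 aff ·: Ss|SS
S/I-2 aff ·: Ss|SS
S/II-1 aff I-1×I-2: Ss|SS
S/II-2 ? I-1×I-2: ss|Ss|SS
S/II-3 ? I-1×I-2: ss|Ss|SS
⇒ S over [I-1,I-2,II-1,II-2,II-3]: 35 consistent
V/I-1 un ·: vv
V/I-2 aff ·: Vv
V/II-1 un I-1×I-2: vv
V/II-2 un I-1×I-2: vv
V/II-3 ? I-1×I-2: vv|Vv
⇒ V over [I-1,I-2,II-1,II-2,II-3]: 2 consistent

II-3 ∈ {SS Vv, SS vv, Ss Vv, Ss vv, ss Vv, ss vv}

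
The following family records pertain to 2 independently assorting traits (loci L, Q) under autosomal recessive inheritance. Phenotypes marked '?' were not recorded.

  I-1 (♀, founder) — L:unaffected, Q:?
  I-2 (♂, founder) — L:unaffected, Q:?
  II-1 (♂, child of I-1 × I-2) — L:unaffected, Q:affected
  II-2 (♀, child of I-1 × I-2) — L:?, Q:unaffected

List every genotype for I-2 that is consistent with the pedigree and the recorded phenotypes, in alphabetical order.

I-2 ∈ {LL Qq, LL qq, Ll Qq, Ll qq}

L/I-1 un ·: LL|Ll
L/I-2 un ·: LL|Ll
L/II-1 un I-1×I-2: LL|Ll
L/II-2 ? I-1×I-2: LL|Ll|ll
⇒ L over [I-1,I-2,II-1,II-2]: 15 consistent
Q/I-1 ? ·: Qq|qq
Q/I-2 ? ·: Qq|qq
Q/II-1 aff I-1×I-2: qq
Q/II-2 un I-1×I-2: QQ|Qq
⇒ Q over [I-1,I-2,II-1,II-2]: 4 consistent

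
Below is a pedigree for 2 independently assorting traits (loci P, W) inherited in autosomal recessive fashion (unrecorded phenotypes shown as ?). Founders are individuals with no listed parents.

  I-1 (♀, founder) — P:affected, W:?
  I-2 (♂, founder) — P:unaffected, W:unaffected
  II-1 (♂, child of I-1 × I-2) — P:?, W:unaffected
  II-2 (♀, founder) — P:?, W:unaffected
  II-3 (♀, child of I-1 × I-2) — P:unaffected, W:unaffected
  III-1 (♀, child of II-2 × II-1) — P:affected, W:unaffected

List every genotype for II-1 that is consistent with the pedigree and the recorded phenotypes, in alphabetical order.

P/I-1 aff ·: pp
P/I-2 un ·: PP|Pp
P/II-1 ? I-1×I-2: Pp|pp
P/II-2 ? ·: Pp|pp
P/II-3 un I-1×I-2: Pp
P/III-1 aff II-2×II-1: pp
⇒ P over [I-1,I-2,II-1,II-2,II-3,III-1]: 6 consistent
W/I-1 ? ·: WW|Ww|ww
W/I-2 un ·: WW|Ww
W/II-1 un I-1×I-2: WW|Ww
W/II-2 un ·: WW|Ww
W/II-3 un I-1×I-2: WW|Ww
W/III-1 un II-2×II-1: WW|Ww
⇒ W over [I-1,I-2,II-1,II-2,II-3,III-1]: 53 consistent

II-1 ∈ {Pp WW, Pp Ww, pp WW, pp Ww}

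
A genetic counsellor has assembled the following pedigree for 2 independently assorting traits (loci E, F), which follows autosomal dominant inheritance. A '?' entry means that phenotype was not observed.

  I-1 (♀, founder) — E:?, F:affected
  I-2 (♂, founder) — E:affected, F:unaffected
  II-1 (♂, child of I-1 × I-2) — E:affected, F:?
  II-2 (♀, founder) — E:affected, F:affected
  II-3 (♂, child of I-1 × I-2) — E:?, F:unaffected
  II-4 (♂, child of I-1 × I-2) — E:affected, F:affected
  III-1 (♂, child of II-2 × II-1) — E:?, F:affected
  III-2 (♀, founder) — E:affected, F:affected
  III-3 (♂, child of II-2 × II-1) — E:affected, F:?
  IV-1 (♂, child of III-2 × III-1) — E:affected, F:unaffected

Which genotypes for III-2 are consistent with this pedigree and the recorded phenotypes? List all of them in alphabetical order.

E/I-1 ? ·: ee|Ee|EE
E/I-2 aff ·: Ee|EE
E/II-1 aff I-1×I-2: Ee|EE
E/II-2 aff ·: Ee|EE
E/II-3 ? I-1×I-2: ee|Ee|EE
E/II-4 aff I-1×I-2: Ee|EE
E/III-1 ? II-2×II-1: ee|Ee|EE
E/III-2 aff ·: Ee|EE
E/III-3 aff II-2×II-1: Ee|EE
E/IV-1 aff III-2×III-1: Ee|EE
⇒ E over [I-1,I-2,II-1,II-2,II-3,II-4,III-1,III-2,III-3,IV-1]: 799 consistent
F/I-1 aff ·: Ff
F/I-2 un ·: ff
F/II-1 ? I-1×I-2: ff|Ff
F/II-2 aff ·: Ff|FF
F/II-3 un I-1×I-2: ff
F/II-4 aff I-1×I-2: Ff
F/III-1 aff II-2×II-1: Ff
F/III-2 aff ·: Ff
F/III-3 ? II-2×II-1: ff|Ff|FF
F/IV-1 un III-2×III-1: ff
⇒ F over [I-1,I-2,II-1,II-2,II-3,II-4,III-1,III-2,III-3,IV-1]: 8 consistent

III-2 ∈ {EE Ff, Ee Ff}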